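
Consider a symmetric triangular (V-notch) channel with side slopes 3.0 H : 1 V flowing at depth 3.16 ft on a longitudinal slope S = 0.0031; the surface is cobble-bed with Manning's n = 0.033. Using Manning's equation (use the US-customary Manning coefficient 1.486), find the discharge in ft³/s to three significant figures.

98.4 ft³/s

A = z·y² = 3.0×3.16² = 29.96 ft²
P = 2y√(1+z²) = 2×3.16×√(1+3.0²) = 19.99 ft
R = A/P = 29.96/19.99 = 1.499 ft
Q = (1.486/n)·A·R^(2/3)·S^(1/2) = (1.486/0.033) × 29.96 × 1.499^(2/3) × 0.0031^(1/2) = 98.37 ft³/s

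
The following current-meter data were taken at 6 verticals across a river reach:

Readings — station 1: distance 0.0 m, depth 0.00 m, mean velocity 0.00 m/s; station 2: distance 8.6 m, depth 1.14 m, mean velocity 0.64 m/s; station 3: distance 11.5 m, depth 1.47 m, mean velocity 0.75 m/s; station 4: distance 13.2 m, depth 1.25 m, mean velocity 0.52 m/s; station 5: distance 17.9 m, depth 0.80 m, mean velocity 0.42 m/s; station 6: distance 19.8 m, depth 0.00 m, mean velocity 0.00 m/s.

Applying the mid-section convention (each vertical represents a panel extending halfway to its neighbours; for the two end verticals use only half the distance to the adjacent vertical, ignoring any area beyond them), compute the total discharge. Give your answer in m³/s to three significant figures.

9.92 m³/s

w_2 = (11.5 − 0.0)/2 = 5.75 m; q_2 = 0.64 × 1.14 × 5.75 = 4.195 m³/s
w_3 = (13.2 − 8.6)/2 = 2.3 m; q_3 = 0.75 × 1.47 × 2.3 = 2.536 m³/s
w_4 = (17.9 − 11.5)/2 = 3.2 m; q_4 = 0.52 × 1.25 × 3.2 = 2.080 m³/s
w_5 = (19.8 − 13.2)/2 = 3.3 m; q_5 = 0.42 × 0.80 × 3.3 = 1.109 m³/s
Stations 1, 6 contribute zero (depth or velocity is 0).
Q = Σ qᵢ = 9.920 m³/s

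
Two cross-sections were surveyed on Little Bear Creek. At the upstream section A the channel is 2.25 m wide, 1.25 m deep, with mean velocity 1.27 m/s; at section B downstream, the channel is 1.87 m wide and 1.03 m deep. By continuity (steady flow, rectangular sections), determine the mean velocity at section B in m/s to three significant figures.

Q = A₁V₁ = (2.25×1.25) × 1.27 = 3.572 m³/s
A₂ = 1.87 × 1.03 = 1.926 m²
V₂ = Q/A₂ = 3.572/1.926 = 1.854 m/s

1.85 m/s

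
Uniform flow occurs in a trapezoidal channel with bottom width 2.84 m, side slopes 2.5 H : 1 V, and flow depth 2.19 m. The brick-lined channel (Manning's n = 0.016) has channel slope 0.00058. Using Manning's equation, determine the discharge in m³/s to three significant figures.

A = (b + z·y)·y = (2.84 + 2.5×2.19)×2.19 = 18.21 m²
P = b + 2y√(1+z²) = 2.84 + 2×2.19×√(1+2.5²) = 14.63 m
R = A/P = 18.21/14.63 = 1.244 m
Q = (1/n)·A·R^(2/3)·S^(1/2) = (1/0.016) × 18.21 × 1.244^(2/3) × 0.00058^(1/2) = 31.71 m³/s

31.7 m³/s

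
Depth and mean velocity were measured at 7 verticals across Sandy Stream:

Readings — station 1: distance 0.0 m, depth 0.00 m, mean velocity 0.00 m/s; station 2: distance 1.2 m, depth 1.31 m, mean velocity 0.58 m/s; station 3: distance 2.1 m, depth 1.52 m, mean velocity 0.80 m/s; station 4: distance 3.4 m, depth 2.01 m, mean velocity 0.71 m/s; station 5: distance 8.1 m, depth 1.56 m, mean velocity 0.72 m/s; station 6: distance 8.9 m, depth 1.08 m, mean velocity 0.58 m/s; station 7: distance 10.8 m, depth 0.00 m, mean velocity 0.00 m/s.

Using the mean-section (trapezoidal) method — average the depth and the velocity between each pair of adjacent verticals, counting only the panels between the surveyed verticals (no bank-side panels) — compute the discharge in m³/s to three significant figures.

Panel 1-2: Δb = 1.2 m, d̄ = (0.00+1.31)/2 = 0.655, v̄ = (0.00+0.58)/2 = 0.29 → q = 1.2×0.655×0.29 = 0.2279 m³/s
Panel 2-3: Δb = 0.9 m, d̄ = (1.31+1.52)/2 = 1.415, v̄ = (0.58+0.80)/2 = 0.69 → q = 0.9×1.415×0.69 = 0.8787 m³/s
Panel 3-4: Δb = 1.3 m, d̄ = (1.52+2.01)/2 = 1.765, v̄ = (0.80+0.71)/2 = 0.755 → q = 1.3×1.765×0.755 = 1.732 m³/s
Panel 4-5: Δb = 4.7 m, d̄ = (2.01+1.56)/2 = 1.785, v̄ = (0.71+0.72)/2 = 0.715 → q = 4.7×1.785×0.715 = 5.998 m³/s
Panel 5-6: Δb = 0.8 m, d̄ = (1.56+1.08)/2 = 1.32, v̄ = (0.72+0.58)/2 = 0.65 → q = 0.8×1.32×0.65 = 0.6864 m³/s
Panel 6-7: Δb = 1.9 m, d̄ = (1.08+0.00)/2 = 0.54, v̄ = (0.58+0.00)/2 = 0.29 → q = 1.9×0.54×0.29 = 0.2975 m³/s
Q = Σ q = 9.821 m³/s

9.82 m³/s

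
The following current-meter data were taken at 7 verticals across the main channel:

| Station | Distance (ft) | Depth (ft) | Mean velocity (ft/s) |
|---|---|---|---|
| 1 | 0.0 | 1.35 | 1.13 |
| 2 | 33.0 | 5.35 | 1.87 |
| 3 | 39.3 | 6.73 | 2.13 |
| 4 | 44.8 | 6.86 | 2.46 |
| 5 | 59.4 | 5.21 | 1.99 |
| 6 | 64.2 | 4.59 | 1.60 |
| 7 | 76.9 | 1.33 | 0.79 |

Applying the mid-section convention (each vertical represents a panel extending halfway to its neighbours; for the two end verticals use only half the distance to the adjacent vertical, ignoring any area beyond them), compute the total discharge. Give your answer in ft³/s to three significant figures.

w_1 = (33.0 − 0.0)/2 = 16.5 ft; q_1 = 1.13 × 1.35 × 16.5 = 25.17 ft³/s
w_2 = (39.3 − 0.0)/2 = 19.65 ft; q_2 = 1.87 × 5.35 × 19.65 = 196.6 ft³/s
w_3 = (44.8 − 33.0)/2 = 5.9 ft; q_3 = 2.13 × 6.73 × 5.9 = 84.58 ft³/s
w_4 = (59.4 − 39.3)/2 = 10.05 ft; q_4 = 2.46 × 6.86 × 10.05 = 169.6 ft³/s
w_5 = (64.2 − 44.8)/2 = 9.7 ft; q_5 = 1.99 × 5.21 × 9.7 = 100.6 ft³/s
w_6 = (76.9 − 59.4)/2 = 8.75 ft; q_6 = 1.60 × 4.59 × 8.75 = 64.26 ft³/s
w_7 = (76.9 − 64.2)/2 = 6.35 ft; q_7 = 0.79 × 1.33 × 6.35 = 6.672 ft³/s
Q = Σ qᵢ = 647.4 ft³/s

647 ft³/s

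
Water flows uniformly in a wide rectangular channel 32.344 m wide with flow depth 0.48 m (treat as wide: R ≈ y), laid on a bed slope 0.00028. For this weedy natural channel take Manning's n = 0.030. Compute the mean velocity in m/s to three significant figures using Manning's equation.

0.342 m/s

A = b·y = 32.344 × 0.48 = 15.53 m²
Wide channel: R ≈ y = 0.48 m
Q = (1/n)·A·R^(2/3)·S^(1/2) = (1/0.030) × 15.53 × 0.4800^(2/3) × 0.00028^(1/2) = 5.309 m³/s
V = Q/A = 5.309/15.53 = 0.3419 m/s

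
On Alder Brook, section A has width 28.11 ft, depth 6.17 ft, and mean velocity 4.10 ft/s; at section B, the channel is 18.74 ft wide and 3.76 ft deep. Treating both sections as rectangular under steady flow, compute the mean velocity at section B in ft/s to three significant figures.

Q = A₁V₁ = (28.11×6.17) × 4.10 = 711.1 ft³/s
A₂ = 18.74 × 3.76 = 70.46 ft²
V₂ = Q/A₂ = 711.1/70.46 = 10.09 ft/s

10.1 ft/s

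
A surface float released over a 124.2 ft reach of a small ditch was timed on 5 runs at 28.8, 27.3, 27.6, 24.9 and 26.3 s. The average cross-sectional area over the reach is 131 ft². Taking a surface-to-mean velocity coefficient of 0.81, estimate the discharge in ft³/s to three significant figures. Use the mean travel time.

488 ft³/s

t̄ = (28.8 + 27.3 + 27.6 + 24.9 + 26.3) / 5 = 26.98 s
v_surface = L / t̄ = 124.2 / 26.98 = 4.603 ft/s
v_mean = 0.81 × 4.603 = 3.729 ft/s
Q = A × v_mean = 131 × 3.729 = 488.5 ft³/s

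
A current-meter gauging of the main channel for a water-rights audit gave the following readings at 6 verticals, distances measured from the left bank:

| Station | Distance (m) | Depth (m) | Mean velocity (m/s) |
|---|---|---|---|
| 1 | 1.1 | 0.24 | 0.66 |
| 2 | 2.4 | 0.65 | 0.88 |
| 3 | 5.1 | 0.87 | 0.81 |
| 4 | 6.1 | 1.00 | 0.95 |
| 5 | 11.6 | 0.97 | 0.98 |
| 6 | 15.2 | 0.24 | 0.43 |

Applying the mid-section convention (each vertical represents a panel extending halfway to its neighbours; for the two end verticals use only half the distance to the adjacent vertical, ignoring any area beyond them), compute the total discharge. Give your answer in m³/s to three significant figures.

w_1 = (2.4 − 1.1)/2 = 0.65 m; q_1 = 0.66 × 0.24 × 0.65 = 0.1030 m³/s
w_2 = (5.1 − 1.1)/2 = 2 m; q_2 = 0.88 × 0.65 × 2 = 1.144 m³/s
w_3 = (6.1 − 2.4)/2 = 1.85 m; q_3 = 0.81 × 0.87 × 1.85 = 1.304 m³/s
w_4 = (11.6 − 5.1)/2 = 3.25 m; q_4 = 0.95 × 1.00 × 3.25 = 3.088 m³/s
w_5 = (15.2 − 6.1)/2 = 4.55 m; q_5 = 0.98 × 0.97 × 4.55 = 4.325 m³/s
w_6 = (15.2 − 11.6)/2 = 1.8 m; q_6 = 0.43 × 0.24 × 1.8 = 0.1858 m³/s
Q = Σ qᵢ = 10.15 m³/s

10.1 m³/s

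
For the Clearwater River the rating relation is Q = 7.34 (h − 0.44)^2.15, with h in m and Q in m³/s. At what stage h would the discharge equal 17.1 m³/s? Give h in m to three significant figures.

h − h₀ = (Q/C)^(1/b) = (17.1/7.34)^(1/2.15) = 1.482 m
h = 0.44 + 1.482 = 1.922 m

1.92 m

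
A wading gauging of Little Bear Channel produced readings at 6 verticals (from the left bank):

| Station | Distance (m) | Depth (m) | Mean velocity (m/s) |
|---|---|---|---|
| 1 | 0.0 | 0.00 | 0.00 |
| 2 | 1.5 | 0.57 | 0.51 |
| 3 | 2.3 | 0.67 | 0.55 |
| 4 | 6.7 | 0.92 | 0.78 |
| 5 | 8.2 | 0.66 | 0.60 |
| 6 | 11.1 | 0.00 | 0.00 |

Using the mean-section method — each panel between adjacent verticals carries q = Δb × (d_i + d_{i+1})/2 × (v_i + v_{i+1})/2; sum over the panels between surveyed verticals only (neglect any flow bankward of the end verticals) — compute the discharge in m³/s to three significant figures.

Panel 1-2: Δb = 1.5 m, d̄ = (0.00+0.57)/2 = 0.285, v̄ = (0.00+0.51)/2 = 0.255 → q = 1.5×0.285×0.255 = 0.1090 m³/s
Panel 2-3: Δb = 0.8 m, d̄ = (0.57+0.67)/2 = 0.62, v̄ = (0.51+0.55)/2 = 0.53 → q = 0.8×0.62×0.53 = 0.2629 m³/s
Panel 3-4: Δb = 4.4 m, d̄ = (0.67+0.92)/2 = 0.795, v̄ = (0.55+0.78)/2 = 0.665 → q = 4.4×0.795×0.665 = 2.326 m³/s
Panel 4-5: Δb = 1.5 m, d̄ = (0.92+0.66)/2 = 0.79, v̄ = (0.78+0.60)/2 = 0.69 → q = 1.5×0.79×0.69 = 0.8177 m³/s
Panel 5-6: Δb = 2.9 m, d̄ = (0.66+0.00)/2 = 0.33, v̄ = (0.60+0.00)/2 = 0.3 → q = 2.9×0.33×0.3 = 0.2871 m³/s
Q = Σ q = 3.803 m³/s

3.80 m³/s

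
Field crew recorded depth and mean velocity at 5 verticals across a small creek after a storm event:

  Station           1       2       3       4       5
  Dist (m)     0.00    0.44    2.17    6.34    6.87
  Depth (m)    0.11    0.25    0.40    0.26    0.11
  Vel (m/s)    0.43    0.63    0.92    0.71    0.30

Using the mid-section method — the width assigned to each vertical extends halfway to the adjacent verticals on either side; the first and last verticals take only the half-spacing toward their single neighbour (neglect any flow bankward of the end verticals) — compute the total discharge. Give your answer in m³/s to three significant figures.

1.71 m³/s

w_1 = (0.44 − 0.00)/2 = 0.22 m; q_1 = 0.43 × 0.11 × 0.22 = 0.01041 m³/s
w_2 = (2.17 − 0.00)/2 = 1.085 m; q_2 = 0.63 × 0.25 × 1.085 = 0.1709 m³/s
w_3 = (6.34 − 0.44)/2 = 2.95 m; q_3 = 0.92 × 0.40 × 2.95 = 1.086 m³/s
w_4 = (6.87 − 2.17)/2 = 2.35 m; q_4 = 0.71 × 0.26 × 2.35 = 0.4338 m³/s
w_5 = (6.87 − 6.34)/2 = 0.265 m; q_5 = 0.30 × 0.11 × 0.265 = 0.008745 m³/s
Q = Σ qᵢ = 1.709 m³/s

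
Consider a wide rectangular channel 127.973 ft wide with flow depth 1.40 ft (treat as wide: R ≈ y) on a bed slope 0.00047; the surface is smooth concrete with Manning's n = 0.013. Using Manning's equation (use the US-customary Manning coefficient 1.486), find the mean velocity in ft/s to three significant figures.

A = b·y = 127.973 × 1.40 = 179.2 ft²
Wide channel: R ≈ y = 1.40 ft
Q = (1.486/n)·A·R^(2/3)·S^(1/2) = (1.486/0.013) × 179.2 × 1.400^(2/3) × 0.00047^(1/2) = 555.6 ft³/s
V = Q/A = 555.6/179.2 = 3.101 ft/s

3.10 ft/s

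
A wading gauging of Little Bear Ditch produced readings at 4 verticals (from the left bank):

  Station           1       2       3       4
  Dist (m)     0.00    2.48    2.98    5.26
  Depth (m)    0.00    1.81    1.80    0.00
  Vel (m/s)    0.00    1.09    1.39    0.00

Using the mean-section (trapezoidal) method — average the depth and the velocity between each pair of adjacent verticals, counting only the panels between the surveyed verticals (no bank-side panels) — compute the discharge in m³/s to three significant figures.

Panel 1-2: Δb = 2.48 m, d̄ = (0.00+1.81)/2 = 0.905, v̄ = (0.00+1.09)/2 = 0.545 → q = 2.48×0.905×0.545 = 1.223 m³/s
Panel 2-3: Δb = 0.5 m, d̄ = (1.81+1.80)/2 = 1.805, v̄ = (1.09+1.39)/2 = 1.24 → q = 0.5×1.805×1.24 = 1.119 m³/s
Panel 3-4: Δb = 2.28 m, d̄ = (1.80+0.00)/2 = 0.9, v̄ = (1.39+0.00)/2 = 0.695 → q = 2.28×0.9×0.695 = 1.426 m³/s
Q = Σ q = 3.768 m³/s

3.77 m³/s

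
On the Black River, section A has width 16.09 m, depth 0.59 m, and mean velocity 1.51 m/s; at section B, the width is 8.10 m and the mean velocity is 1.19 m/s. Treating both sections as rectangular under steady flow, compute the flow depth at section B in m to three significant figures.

Q = A₁V₁ = (16.09×0.59) × 1.51 = 14.33 m³/s
d₂ = Q/(b₂ V₂) = 14.33/(8.10×1.19) = 1.487 m

1.49 m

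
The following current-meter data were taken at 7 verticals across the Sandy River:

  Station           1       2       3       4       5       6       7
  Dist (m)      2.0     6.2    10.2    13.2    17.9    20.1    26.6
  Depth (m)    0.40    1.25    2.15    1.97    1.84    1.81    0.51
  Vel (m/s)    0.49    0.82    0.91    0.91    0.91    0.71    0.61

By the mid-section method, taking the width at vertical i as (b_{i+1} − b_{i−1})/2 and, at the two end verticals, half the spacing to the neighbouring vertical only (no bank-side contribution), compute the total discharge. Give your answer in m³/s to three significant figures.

30.7 m³/s

w_1 = (6.2 − 2.0)/2 = 2.1 m; q_1 = 0.49 × 0.40 × 2.1 = 0.4116 m³/s
w_2 = (10.2 − 2.0)/2 = 4.1 m; q_2 = 0.82 × 1.25 × 4.1 = 4.203 m³/s
w_3 = (13.2 − 6.2)/2 = 3.5 m; q_3 = 0.91 × 2.15 × 3.5 = 6.848 m³/s
w_4 = (17.9 − 10.2)/2 = 3.85 m; q_4 = 0.91 × 1.97 × 3.85 = 6.902 m³/s
w_5 = (20.1 − 13.2)/2 = 3.45 m; q_5 = 0.91 × 1.84 × 3.45 = 5.777 m³/s
w_6 = (26.6 − 17.9)/2 = 4.35 m; q_6 = 0.71 × 1.81 × 4.35 = 5.590 m³/s
w_7 = (26.6 − 20.1)/2 = 3.25 m; q_7 = 0.61 × 0.51 × 3.25 = 1.011 m³/s
Q = Σ qᵢ = 30.74 m³/s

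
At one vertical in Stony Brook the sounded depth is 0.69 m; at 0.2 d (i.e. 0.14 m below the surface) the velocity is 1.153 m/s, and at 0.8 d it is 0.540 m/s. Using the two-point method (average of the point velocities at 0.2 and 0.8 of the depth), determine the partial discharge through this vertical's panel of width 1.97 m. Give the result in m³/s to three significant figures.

1.15 m³/s

v̄ = (1.153 + 0.540) / 2 = 0.8465 m/s
q = v̄ × d × w = 0.8465 × 0.69 × 1.97 = 1.151 m³/s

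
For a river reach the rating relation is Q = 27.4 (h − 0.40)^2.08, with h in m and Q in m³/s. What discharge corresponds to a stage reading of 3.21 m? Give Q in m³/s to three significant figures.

Q = 27.4 × (3.21 − 0.40)^2.08 = 27.4 × 2.81^2.08 = 235.0 m³/s

235 m³/s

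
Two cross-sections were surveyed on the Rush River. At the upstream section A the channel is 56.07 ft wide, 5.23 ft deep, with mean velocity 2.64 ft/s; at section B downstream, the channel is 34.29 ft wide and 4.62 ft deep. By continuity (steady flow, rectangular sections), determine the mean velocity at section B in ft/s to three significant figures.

4.89 ft/s

Q = A₁V₁ = (56.07×5.23) × 2.64 = 774.2 ft³/s
A₂ = 34.29 × 4.62 = 158.4 ft²
V₂ = Q/A₂ = 774.2/158.4 = 4.887 ft/s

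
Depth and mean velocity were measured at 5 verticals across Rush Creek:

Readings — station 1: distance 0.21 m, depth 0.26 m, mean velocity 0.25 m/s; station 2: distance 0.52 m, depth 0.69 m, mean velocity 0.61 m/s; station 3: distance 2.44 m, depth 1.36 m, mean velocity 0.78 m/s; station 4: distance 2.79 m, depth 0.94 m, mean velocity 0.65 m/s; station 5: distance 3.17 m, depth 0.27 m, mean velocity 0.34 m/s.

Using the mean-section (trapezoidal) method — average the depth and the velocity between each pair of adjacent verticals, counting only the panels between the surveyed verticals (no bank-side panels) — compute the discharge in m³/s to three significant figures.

Panel 1-2: Δb = 0.31 m, d̄ = (0.26+0.69)/2 = 0.475, v̄ = (0.25+0.61)/2 = 0.43 → q = 0.31×0.475×0.43 = 0.06332 m³/s
Panel 2-3: Δb = 1.92 m, d̄ = (0.69+1.36)/2 = 1.025, v̄ = (0.61+0.78)/2 = 0.695 → q = 1.92×1.025×0.695 = 1.368 m³/s
Panel 3-4: Δb = 0.35 m, d̄ = (1.36+0.94)/2 = 1.15, v̄ = (0.78+0.65)/2 = 0.715 → q = 0.35×1.15×0.715 = 0.2878 m³/s
Panel 4-5: Δb = 0.38 m, d̄ = (0.94+0.27)/2 = 0.605, v̄ = (0.65+0.34)/2 = 0.495 → q = 0.38×0.605×0.495 = 0.1138 m³/s
Q = Σ q = 1.833 m³/s

1.83 m³/s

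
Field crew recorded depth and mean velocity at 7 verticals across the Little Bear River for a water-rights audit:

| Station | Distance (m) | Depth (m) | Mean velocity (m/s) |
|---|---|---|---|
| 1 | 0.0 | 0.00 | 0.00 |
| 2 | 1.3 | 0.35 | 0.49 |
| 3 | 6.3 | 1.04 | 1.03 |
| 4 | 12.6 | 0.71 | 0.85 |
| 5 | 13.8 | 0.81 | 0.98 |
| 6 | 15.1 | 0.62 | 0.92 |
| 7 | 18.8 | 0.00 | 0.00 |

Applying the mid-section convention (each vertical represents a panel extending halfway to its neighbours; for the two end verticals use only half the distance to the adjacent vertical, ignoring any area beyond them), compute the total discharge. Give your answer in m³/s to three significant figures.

w_2 = (6.3 − 0.0)/2 = 3.15 m; q_2 = 0.49 × 0.35 × 3.15 = 0.5402 m³/s
w_3 = (12.6 − 1.3)/2 = 5.65 m; q_3 = 1.03 × 1.04 × 5.65 = 6.052 m³/s
w_4 = (13.8 − 6.3)/2 = 3.75 m; q_4 = 0.85 × 0.71 × 3.75 = 2.263 m³/s
w_5 = (15.1 − 12.6)/2 = 1.25 m; q_5 = 0.98 × 0.81 × 1.25 = 0.9923 m³/s
w_6 = (18.8 − 13.8)/2 = 2.5 m; q_6 = 0.92 × 0.62 × 2.5 = 1.426 m³/s
Stations 1, 7 contribute zero (depth or velocity is 0).
Q = Σ qᵢ = 11.27 m³/s

11.3 m³/s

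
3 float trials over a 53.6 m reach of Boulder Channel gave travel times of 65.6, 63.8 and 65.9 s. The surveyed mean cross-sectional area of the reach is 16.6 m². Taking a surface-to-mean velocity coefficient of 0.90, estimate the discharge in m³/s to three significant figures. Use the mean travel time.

t̄ = (65.6 + 63.8 + 65.9) / 3 = 65.1 s
v_surface = L / t̄ = 53.6 / 65.1 = 0.8233 m/s
v_mean = 0.90 × 0.8233 = 0.7410 m/s
Q = A × v_mean = 16.6 × 0.7410 = 12.30 m³/s

12.3 m³/s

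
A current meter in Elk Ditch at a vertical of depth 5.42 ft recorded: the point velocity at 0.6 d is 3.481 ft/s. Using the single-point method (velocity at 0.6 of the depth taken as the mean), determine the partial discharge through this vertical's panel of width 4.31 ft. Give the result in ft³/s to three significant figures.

81.3 ft³/s

v̄ = v₀.₆ = 3.481 ft/s
q = v̄ × d × w = 3.481 × 5.42 × 4.31 = 81.32 ft³/s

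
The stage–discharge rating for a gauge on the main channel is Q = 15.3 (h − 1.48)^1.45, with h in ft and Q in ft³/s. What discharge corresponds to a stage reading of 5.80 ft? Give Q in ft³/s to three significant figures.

Q = 15.3 × (5.80 − 1.48)^1.45 = 15.3 × 4.32^1.45 = 127.7 ft³/s

128 ft³/s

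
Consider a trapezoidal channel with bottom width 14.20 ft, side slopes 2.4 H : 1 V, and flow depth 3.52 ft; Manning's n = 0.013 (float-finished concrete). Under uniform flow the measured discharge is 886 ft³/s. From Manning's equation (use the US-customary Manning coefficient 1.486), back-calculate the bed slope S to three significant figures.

0.00286

A = (b + z·y)·y = (14.20 + 2.4×3.52)×3.52 = 79.72 ft²
P = b + 2y√(1+z²) = 14.20 + 2×3.52×√(1+2.4²) = 32.50 ft
R = A/P = 79.72/32.50 = 2.453 ft
S = (Q·n / (1.486·A·R^(2/3)))² = (886×0.013 / (1.486×79.72×1.819))² = 0.002858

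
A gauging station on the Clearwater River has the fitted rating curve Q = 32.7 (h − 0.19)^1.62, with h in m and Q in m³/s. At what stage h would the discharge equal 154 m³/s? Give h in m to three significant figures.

h − h₀ = (Q/C)^(1/b) = (154/32.7)^(1/1.62) = 2.603 m
h = 0.19 + 2.603 = 2.793 m

2.79 m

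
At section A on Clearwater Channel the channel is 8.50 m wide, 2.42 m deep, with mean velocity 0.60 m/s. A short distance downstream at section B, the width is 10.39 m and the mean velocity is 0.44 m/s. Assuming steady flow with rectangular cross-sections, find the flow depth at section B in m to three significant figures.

2.70 m

Q = A₁V₁ = (8.50×2.42) × 0.60 = 12.34 m³/s
d₂ = Q/(b₂ V₂) = 12.34/(10.39×0.44) = 2.700 m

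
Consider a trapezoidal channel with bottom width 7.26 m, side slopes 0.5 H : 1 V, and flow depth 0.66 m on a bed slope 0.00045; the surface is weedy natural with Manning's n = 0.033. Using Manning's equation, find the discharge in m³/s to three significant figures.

A = (b + z·y)·y = (7.26 + 0.5×0.66)×0.66 = 5.009 m²
P = b + 2y√(1+z²) = 7.26 + 2×0.66×√(1+0.5²) = 8.736 m
R = A/P = 5.009/8.736 = 0.5734 m
Q = (1/n)·A·R^(2/3)·S^(1/2) = (1/0.033) × 5.009 × 0.5734^(2/3) × 0.00045^(1/2) = 2.223 m³/s

2.22 m³/s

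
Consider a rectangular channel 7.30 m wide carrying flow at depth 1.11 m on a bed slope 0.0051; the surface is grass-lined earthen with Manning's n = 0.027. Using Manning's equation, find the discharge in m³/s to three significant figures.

A = b·y = 7.30 × 1.11 = 8.103 m²
P = b + 2y = 7.30 + 2×1.11 = 9.520 m
R = A/P = 8.103/9.520 = 0.8512 m
Q = (1/n)·A·R^(2/3)·S^(1/2) = (1/0.027) × 8.103 × 0.8512^(2/3) × 0.0051^(1/2) = 19.25 m³/s

19.2 m³/s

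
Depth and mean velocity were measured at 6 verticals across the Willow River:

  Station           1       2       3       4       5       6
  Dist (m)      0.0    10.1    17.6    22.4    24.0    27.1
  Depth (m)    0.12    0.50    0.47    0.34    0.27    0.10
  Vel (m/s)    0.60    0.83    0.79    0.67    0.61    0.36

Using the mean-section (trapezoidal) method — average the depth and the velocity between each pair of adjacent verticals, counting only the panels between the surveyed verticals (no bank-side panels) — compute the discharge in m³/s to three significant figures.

Panel 1-2: Δb = 10.1 m, d̄ = (0.12+0.50)/2 = 0.31, v̄ = (0.60+0.83)/2 = 0.715 → q = 10.1×0.31×0.715 = 2.239 m³/s
Panel 2-3: Δb = 7.5 m, d̄ = (0.50+0.47)/2 = 0.485, v̄ = (0.83+0.79)/2 = 0.81 → q = 7.5×0.485×0.81 = 2.946 m³/s
Panel 3-4: Δb = 4.8 m, d̄ = (0.47+0.34)/2 = 0.405, v̄ = (0.79+0.67)/2 = 0.73 → q = 4.8×0.405×0.73 = 1.419 m³/s
Panel 4-5: Δb = 1.6 m, d̄ = (0.34+0.27)/2 = 0.305, v̄ = (0.67+0.61)/2 = 0.64 → q = 1.6×0.305×0.64 = 0.3123 m³/s
Panel 5-6: Δb = 3.1 m, d̄ = (0.27+0.10)/2 = 0.185, v̄ = (0.61+0.36)/2 = 0.485 → q = 3.1×0.185×0.485 = 0.2781 m³/s
Q = Σ q = 7.195 m³/s

7.19 m³/s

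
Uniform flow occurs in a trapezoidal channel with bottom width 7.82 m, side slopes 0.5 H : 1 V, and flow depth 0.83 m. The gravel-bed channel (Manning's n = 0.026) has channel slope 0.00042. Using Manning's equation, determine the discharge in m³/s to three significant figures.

A = (b + z·y)·y = (7.82 + 0.5×0.83)×0.83 = 6.835 m²
P = b + 2y√(1+z²) = 7.82 + 2×0.83×√(1+0.5²) = 9.676 m
R = A/P = 6.835/9.676 = 0.7064 m
Q = (1/n)·A·R^(2/3)·S^(1/2) = (1/0.026) × 6.835 × 0.7064^(2/3) × 0.00042^(1/2) = 4.273 m³/s

4.27 m³/s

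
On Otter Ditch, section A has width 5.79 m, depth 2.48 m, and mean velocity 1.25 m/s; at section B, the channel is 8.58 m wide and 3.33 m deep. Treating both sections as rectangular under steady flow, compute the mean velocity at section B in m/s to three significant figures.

Q = A₁V₁ = (5.79×2.48) × 1.25 = 17.95 m³/s
A₂ = 8.58 × 3.33 = 28.57 m²
V₂ = Q/A₂ = 17.95/28.57 = 0.6282 m/s

0.628 m/s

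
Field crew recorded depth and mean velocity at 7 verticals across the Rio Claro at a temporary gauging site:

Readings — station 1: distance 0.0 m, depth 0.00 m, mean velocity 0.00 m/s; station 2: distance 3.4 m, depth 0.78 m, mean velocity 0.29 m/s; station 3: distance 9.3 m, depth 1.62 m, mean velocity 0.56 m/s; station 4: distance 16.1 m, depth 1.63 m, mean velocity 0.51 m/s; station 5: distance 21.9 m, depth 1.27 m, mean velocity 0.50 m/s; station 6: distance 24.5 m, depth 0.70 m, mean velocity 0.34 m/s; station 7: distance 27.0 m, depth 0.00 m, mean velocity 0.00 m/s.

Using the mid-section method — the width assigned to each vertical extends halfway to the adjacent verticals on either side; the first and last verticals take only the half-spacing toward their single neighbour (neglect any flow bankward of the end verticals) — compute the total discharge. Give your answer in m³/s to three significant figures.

15.3 m³/s

w_2 = (9.3 − 0.0)/2 = 4.65 m; q_2 = 0.29 × 0.78 × 4.65 = 1.052 m³/s
w_3 = (16.1 − 3.4)/2 = 6.35 m; q_3 = 0.56 × 1.62 × 6.35 = 5.761 m³/s
w_4 = (21.9 − 9.3)/2 = 6.3 m; q_4 = 0.51 × 1.63 × 6.3 = 5.237 m³/s
w_5 = (24.5 − 16.1)/2 = 4.2 m; q_5 = 0.50 × 1.27 × 4.2 = 2.667 m³/s
w_6 = (27.0 − 21.9)/2 = 2.55 m; q_6 = 0.34 × 0.70 × 2.55 = 0.6069 m³/s
Stations 1, 7 contribute zero (depth or velocity is 0).
Q = Σ qᵢ = 15.32 m³/s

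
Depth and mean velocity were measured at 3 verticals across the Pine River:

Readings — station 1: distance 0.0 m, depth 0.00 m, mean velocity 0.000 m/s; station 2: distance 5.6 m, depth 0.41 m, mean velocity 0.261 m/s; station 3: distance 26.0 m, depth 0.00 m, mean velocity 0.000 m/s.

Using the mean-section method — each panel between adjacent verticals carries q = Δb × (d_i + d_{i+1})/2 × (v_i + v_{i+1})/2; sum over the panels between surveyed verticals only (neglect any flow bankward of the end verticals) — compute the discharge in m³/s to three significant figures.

0.696 m³/s

Panel 1-2: Δb = 5.6 m, d̄ = (0.00+0.41)/2 = 0.205, v̄ = (0.000+0.261)/2 = 0.1305 → q = 5.6×0.205×0.1305 = 0.1498 m³/s
Panel 2-3: Δb = 20.4 m, d̄ = (0.41+0.00)/2 = 0.205, v̄ = (0.261+0.000)/2 = 0.1305 → q = 20.4×0.205×0.1305 = 0.5458 m³/s
Q = Σ q = 0.6956 m³/s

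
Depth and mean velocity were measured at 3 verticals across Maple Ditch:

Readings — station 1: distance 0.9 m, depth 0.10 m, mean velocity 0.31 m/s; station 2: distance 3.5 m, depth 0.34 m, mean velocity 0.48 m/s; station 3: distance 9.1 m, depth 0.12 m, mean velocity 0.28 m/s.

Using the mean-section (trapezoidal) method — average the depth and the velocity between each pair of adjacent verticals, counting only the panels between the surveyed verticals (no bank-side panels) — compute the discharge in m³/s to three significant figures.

0.715 m³/s

Panel 1-2: Δb = 2.6 m, d̄ = (0.10+0.34)/2 = 0.22, v̄ = (0.31+0.48)/2 = 0.395 → q = 2.6×0.22×0.395 = 0.2259 m³/s
Panel 2-3: Δb = 5.6 m, d̄ = (0.34+0.12)/2 = 0.23, v̄ = (0.48+0.28)/2 = 0.38 → q = 5.6×0.23×0.38 = 0.4894 m³/s
Q = Σ q = 0.7154 m³/s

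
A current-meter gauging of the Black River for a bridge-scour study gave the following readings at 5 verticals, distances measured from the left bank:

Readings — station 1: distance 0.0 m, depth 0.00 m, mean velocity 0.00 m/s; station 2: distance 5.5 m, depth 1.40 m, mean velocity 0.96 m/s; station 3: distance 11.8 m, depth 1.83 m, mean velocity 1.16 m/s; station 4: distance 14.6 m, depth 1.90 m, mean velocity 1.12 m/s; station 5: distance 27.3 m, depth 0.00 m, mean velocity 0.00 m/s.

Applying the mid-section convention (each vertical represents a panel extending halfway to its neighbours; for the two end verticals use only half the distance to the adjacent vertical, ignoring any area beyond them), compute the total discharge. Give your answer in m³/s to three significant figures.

34.1 m³/s

w_2 = (11.8 − 0.0)/2 = 5.9 m; q_2 = 0.96 × 1.40 × 5.9 = 7.930 m³/s
w_3 = (14.6 − 5.5)/2 = 4.55 m; q_3 = 1.16 × 1.83 × 4.55 = 9.659 m³/s
w_4 = (27.3 − 11.8)/2 = 7.75 m; q_4 = 1.12 × 1.90 × 7.75 = 16.49 m³/s
Stations 1, 5 contribute zero (depth or velocity is 0).
Q = Σ qᵢ = 34.08 m³/s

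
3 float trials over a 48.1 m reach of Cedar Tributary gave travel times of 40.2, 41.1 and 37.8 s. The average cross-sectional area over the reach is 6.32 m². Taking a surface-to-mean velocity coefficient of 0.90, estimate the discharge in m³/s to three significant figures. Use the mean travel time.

6.89 m³/s

t̄ = (40.2 + 41.1 + 37.8) / 3 = 39.7 s
v_surface = L / t̄ = 48.1 / 39.7 = 1.212 m/s
v_mean = 0.90 × 1.212 = 1.090 m/s
Q = A × v_mean = 6.32 × 1.090 = 6.892 m³/s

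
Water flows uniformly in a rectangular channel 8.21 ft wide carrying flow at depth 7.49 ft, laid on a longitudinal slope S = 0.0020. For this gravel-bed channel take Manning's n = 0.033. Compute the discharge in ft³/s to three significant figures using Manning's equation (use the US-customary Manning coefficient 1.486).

A = b·y = 8.21 × 7.49 = 61.49 ft²
P = b + 2y = 8.21 + 2×7.49 = 23.19 ft
R = A/P = 61.49/23.19 = 2.652 ft
Q = (1.486/n)·A·R^(2/3)·S^(1/2) = (1.486/0.033) × 61.49 × 2.652^(2/3) × 0.0020^(1/2) = 237.2 ft³/s

237 ft³/s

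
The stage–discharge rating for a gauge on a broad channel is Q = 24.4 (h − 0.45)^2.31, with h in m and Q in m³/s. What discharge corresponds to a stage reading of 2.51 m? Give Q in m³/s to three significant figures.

Q = 24.4 × (2.51 − 0.45)^2.31 = 24.4 × 2.06^2.31 = 129.5 m³/s

130 m³/s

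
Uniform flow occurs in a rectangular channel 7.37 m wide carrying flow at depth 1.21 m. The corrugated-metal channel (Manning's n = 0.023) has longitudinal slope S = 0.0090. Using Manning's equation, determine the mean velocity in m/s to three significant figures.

3.88 m/s

A = b·y = 7.37 × 1.21 = 8.918 m²
P = b + 2y = 7.37 + 2×1.21 = 9.790 m
R = A/P = 8.918/9.790 = 0.9109 m
Q = (1/n)·A·R^(2/3)·S^(1/2) = (1/0.023) × 8.918 × 0.9109^(2/3) × 0.0090^(1/2) = 34.56 m³/s
V = Q/A = 34.56/8.918 = 3.876 m/s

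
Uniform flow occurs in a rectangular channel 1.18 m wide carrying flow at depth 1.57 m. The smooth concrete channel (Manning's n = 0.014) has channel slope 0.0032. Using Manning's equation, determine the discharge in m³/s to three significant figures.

A = b·y = 1.18 × 1.57 = 1.853 m²
P = b + 2y = 1.18 + 2×1.57 = 4.320 m
R = A/P = 1.853/4.320 = 0.4288 m
Q = (1/n)·A·R^(2/3)·S^(1/2) = (1/0.014) × 1.853 × 0.4288^(2/3) × 0.0032^(1/2) = 4.257 m³/s

4.26 m³/s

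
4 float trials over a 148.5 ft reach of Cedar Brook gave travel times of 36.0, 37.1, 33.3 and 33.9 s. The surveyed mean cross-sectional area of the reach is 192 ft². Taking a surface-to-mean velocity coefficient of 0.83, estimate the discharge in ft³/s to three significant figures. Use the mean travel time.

675 ft³/s

t̄ = (36.0 + 37.1 + 33.3 + 33.9) / 4 = 35.075 s
v_surface = L / t̄ = 148.5 / 35.075 = 4.234 ft/s
v_mean = 0.83 × 4.234 = 3.514 ft/s
Q = A × v_mean = 192 × 3.514 = 674.7 ft³/s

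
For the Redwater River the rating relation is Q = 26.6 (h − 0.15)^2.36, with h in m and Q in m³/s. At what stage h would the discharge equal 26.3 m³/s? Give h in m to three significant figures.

h − h₀ = (Q/C)^(1/b) = (26.3/26.6)^(1/2.36) = 0.9952 m
h = 0.15 + 0.9952 = 1.145 m

1.15 m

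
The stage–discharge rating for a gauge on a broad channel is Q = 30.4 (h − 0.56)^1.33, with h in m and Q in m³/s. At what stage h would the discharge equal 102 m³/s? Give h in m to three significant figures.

h − h₀ = (Q/C)^(1/b) = (102/30.4)^(1/1.33) = 2.485 m
h = 0.56 + 2.485 = 3.045 m

3.04 m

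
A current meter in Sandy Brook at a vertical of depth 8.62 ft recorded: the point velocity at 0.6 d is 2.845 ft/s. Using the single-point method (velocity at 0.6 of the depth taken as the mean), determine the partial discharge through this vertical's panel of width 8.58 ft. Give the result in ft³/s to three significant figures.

210 ft³/s

v̄ = v₀.₆ = 2.845 ft/s
q = v̄ × d × w = 2.845 × 8.62 × 8.58 = 210.4 ft³/s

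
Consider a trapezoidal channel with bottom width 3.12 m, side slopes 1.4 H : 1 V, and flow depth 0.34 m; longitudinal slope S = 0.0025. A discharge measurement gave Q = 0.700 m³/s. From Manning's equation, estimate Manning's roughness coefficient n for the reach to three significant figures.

0.0378

A = (b + z·y)·y = (3.12 + 1.4×0.34)×0.34 = 1.223 m²
P = b + 2y√(1+z²) = 3.12 + 2×0.34×√(1+1.4²) = 4.290 m
R = A/P = 1.223/4.290 = 0.2850 m
n = (1/Q)·A·R^(2/3)·S^(1/2) = (1/0.700) × 1.223 × 0.4331 × 0.05000 = 0.03782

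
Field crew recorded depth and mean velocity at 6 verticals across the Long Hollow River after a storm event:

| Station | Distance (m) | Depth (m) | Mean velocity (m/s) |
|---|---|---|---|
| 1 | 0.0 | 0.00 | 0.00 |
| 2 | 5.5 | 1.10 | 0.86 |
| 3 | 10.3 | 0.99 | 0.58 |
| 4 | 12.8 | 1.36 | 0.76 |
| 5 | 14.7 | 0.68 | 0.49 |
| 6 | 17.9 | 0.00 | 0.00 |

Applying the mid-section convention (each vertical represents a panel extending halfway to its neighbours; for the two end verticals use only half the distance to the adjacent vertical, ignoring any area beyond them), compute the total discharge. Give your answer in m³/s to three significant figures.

w_2 = (10.3 − 0.0)/2 = 5.15 m; q_2 = 0.86 × 1.10 × 5.15 = 4.872 m³/s
w_3 = (12.8 − 5.5)/2 = 3.65 m; q_3 = 0.58 × 0.99 × 3.65 = 2.096 m³/s
w_4 = (14.7 − 10.3)/2 = 2.2 m; q_4 = 0.76 × 1.36 × 2.2 = 2.274 m³/s
w_5 = (17.9 − 12.8)/2 = 2.55 m; q_5 = 0.49 × 0.68 × 2.55 = 0.8497 m³/s
Stations 1, 6 contribute zero (depth or velocity is 0).
Q = Σ qᵢ = 10.09 m³/s

10.1 m³/s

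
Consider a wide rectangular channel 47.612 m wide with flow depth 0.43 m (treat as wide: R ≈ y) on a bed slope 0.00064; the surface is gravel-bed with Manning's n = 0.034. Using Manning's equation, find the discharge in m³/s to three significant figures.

8.68 m³/s

A = b·y = 47.612 × 0.43 = 20.47 m²
Wide channel: R ≈ y = 0.43 m
Q = (1/n)·A·R^(2/3)·S^(1/2) = (1/0.034) × 20.47 × 0.4300^(2/3) × 0.00064^(1/2) = 8.678 m³/s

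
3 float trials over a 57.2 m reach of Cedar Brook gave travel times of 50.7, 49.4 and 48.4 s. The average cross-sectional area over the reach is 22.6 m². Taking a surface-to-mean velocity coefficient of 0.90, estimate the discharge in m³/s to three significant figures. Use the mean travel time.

23.5 m³/s

t̄ = (50.7 + 49.4 + 48.4) / 3 = 49.5 s
v_surface = L / t̄ = 57.2 / 49.5 = 1.156 m/s
v_mean = 0.90 × 1.156 = 1.040 m/s
Q = A × v_mean = 22.6 × 1.040 = 23.50 m³/s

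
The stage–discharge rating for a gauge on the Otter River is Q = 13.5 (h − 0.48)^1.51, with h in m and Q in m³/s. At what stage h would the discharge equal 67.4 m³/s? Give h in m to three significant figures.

3.38 m

h − h₀ = (Q/C)^(1/b) = (67.4/13.5)^(1/1.51) = 2.900 m
h = 0.48 + 2.900 = 3.380 m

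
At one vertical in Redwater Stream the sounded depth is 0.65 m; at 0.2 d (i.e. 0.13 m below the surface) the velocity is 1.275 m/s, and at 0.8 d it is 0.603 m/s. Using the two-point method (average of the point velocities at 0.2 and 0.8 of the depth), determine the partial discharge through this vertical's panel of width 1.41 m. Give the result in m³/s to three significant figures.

0.861 m³/s

v̄ = (1.275 + 0.603) / 2 = 0.9390 m/s
q = v̄ × d × w = 0.9390 × 0.65 × 1.41 = 0.8606 m³/s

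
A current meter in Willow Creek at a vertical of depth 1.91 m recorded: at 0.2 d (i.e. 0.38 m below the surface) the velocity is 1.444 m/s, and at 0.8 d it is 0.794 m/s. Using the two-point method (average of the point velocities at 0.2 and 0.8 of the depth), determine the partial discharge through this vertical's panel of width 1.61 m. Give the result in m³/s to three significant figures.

3.44 m³/s

v̄ = (1.444 + 0.794) / 2 = 1.119 m/s
q = v̄ × d × w = 1.119 × 1.91 × 1.61 = 3.441 m³/s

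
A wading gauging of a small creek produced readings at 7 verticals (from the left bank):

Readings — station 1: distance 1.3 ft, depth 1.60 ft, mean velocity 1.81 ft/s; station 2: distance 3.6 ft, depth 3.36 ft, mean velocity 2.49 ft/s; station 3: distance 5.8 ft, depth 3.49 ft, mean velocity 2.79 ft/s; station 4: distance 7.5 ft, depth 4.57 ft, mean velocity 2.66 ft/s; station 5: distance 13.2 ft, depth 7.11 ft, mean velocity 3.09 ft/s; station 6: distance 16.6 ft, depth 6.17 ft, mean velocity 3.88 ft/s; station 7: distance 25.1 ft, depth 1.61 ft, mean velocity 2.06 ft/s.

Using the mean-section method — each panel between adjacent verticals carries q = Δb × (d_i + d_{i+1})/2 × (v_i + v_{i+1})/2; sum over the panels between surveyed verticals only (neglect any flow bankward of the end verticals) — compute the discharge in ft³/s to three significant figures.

Panel 1-2: Δb = 2.3 ft, d̄ = (1.60+3.36)/2 = 2.48, v̄ = (1.81+2.49)/2 = 2.15 → q = 2.3×2.48×2.15 = 12.26 ft³/s
Panel 2-3: Δb = 2.2 ft, d̄ = (3.36+3.49)/2 = 3.425, v̄ = (2.49+2.79)/2 = 2.64 → q = 2.2×3.425×2.64 = 19.89 ft³/s
Panel 3-4: Δb = 1.7 ft, d̄ = (3.49+4.57)/2 = 4.03, v̄ = (2.79+2.66)/2 = 2.725 → q = 1.7×4.03×2.725 = 18.67 ft³/s
Panel 4-5: Δb = 5.7 ft, d̄ = (4.57+7.11)/2 = 5.84, v̄ = (2.66+3.09)/2 = 2.875 → q = 5.7×5.84×2.875 = 95.70 ft³/s
Panel 5-6: Δb = 3.4 ft, d̄ = (7.11+6.17)/2 = 6.64, v̄ = (3.09+3.88)/2 = 3.485 → q = 3.4×6.64×3.485 = 78.68 ft³/s
Panel 6-7: Δb = 8.5 ft, d̄ = (6.17+1.61)/2 = 3.89, v̄ = (3.88+2.06)/2 = 2.97 → q = 8.5×3.89×2.97 = 98.20 ft³/s
Q = Σ q = 323.4 ft³/s

323 ft³/s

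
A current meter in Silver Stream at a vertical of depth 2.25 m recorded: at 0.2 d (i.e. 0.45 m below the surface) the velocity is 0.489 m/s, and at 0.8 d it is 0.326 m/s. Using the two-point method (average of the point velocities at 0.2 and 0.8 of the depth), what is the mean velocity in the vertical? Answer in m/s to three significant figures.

v̄ = (0.489 + 0.326) / 2 = 0.4075 m/s

0.408 m/s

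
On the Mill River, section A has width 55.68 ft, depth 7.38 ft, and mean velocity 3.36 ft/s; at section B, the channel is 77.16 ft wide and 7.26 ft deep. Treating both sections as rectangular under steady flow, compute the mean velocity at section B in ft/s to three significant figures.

2.46 ft/s

Q = A₁V₁ = (55.68×7.38) × 3.36 = 1381 ft³/s
A₂ = 77.16 × 7.26 = 560.2 ft²
V₂ = Q/A₂ = 1381/560.2 = 2.465 ft/s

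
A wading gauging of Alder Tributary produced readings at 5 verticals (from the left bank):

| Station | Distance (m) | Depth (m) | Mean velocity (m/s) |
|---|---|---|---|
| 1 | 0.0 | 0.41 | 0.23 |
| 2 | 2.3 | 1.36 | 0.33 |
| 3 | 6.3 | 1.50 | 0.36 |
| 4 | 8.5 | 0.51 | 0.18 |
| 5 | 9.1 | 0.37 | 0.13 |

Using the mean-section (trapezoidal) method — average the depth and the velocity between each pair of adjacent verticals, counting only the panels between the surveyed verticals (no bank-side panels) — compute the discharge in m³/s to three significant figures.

Panel 1-2: Δb = 2.3 m, d̄ = (0.41+1.36)/2 = 0.885, v̄ = (0.23+0.33)/2 = 0.28 → q = 2.3×0.885×0.28 = 0.5699 m³/s
Panel 2-3: Δb = 4 m, d̄ = (1.36+1.50)/2 = 1.43, v̄ = (0.33+0.36)/2 = 0.345 → q = 4×1.43×0.345 = 1.973 m³/s
Panel 3-4: Δb = 2.2 m, d̄ = (1.50+0.51)/2 = 1.005, v̄ = (0.36+0.18)/2 = 0.27 → q = 2.2×1.005×0.27 = 0.5970 m³/s
Panel 4-5: Δb = 0.6 m, d̄ = (0.51+0.37)/2 = 0.44, v̄ = (0.18+0.13)/2 = 0.155 → q = 0.6×0.44×0.155 = 0.04092 m³/s
Q = Σ q = 3.181 m³/s

3.18 m³/s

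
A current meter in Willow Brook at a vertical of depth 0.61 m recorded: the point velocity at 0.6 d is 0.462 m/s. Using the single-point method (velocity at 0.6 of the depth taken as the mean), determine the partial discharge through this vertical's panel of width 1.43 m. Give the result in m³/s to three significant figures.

0.403 m³/s

v̄ = v₀.₆ = 0.462 m/s
q = v̄ × d × w = 0.4620 × 0.61 × 1.43 = 0.4030 m³/s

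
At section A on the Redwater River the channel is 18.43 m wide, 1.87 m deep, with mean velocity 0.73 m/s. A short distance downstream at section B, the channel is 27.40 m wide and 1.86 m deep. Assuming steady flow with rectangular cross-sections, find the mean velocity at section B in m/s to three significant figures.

Q = A₁V₁ = (18.43×1.87) × 0.73 = 25.16 m³/s
A₂ = 27.40 × 1.86 = 50.96 m²
V₂ = Q/A₂ = 25.16/50.96 = 0.4937 m/s

0.494 m/s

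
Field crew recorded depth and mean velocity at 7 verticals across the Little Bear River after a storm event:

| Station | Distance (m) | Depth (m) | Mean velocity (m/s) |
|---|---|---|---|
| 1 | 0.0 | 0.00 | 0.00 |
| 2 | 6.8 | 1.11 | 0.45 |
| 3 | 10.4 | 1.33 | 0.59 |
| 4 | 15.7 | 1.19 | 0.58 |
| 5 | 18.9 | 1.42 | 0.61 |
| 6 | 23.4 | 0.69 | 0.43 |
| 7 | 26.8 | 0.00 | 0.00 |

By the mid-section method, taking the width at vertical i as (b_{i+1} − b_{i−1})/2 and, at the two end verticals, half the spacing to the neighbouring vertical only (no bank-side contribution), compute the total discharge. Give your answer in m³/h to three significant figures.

w_2 = (10.4 − 0.0)/2 = 5.2 m; q_2 = 0.45 × 1.11 × 5.2 = 2.597 m³/s
w_3 = (15.7 − 6.8)/2 = 4.45 m; q_3 = 0.59 × 1.33 × 4.45 = 3.492 m³/s
w_4 = (18.9 − 10.4)/2 = 4.25 m; q_4 = 0.58 × 1.19 × 4.25 = 2.933 m³/s
w_5 = (23.4 − 15.7)/2 = 3.85 m; q_5 = 0.61 × 1.42 × 3.85 = 3.335 m³/s
w_6 = (26.8 − 18.9)/2 = 3.95 m; q_6 = 0.43 × 0.69 × 3.95 = 1.172 m³/s
Stations 1, 7 contribute zero (depth or velocity is 0).
Q = Σ qᵢ = 13.53 m³/s
= 13.53 × 3600 = 48710 m³/h

48700 m³/h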